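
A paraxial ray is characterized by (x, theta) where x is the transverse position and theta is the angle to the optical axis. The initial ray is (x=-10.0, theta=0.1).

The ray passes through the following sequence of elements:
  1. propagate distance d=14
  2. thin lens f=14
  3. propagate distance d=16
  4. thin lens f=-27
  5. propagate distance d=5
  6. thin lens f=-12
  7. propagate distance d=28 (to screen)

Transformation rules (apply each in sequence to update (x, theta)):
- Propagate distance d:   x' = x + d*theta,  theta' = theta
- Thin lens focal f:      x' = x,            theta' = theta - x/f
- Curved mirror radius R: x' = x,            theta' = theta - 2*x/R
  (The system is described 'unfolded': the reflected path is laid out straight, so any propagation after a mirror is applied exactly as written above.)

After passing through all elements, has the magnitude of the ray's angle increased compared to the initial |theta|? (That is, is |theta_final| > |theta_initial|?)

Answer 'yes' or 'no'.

Initial: x=-10.0000 theta=0.1000
After 1 (propagate distance d=14): x=-8.6000 theta=0.1000
After 2 (thin lens f=14): x=-8.6000 theta=5/7 (≈0.7143)
After 3 (propagate distance d=16): x=99/35 (≈2.8286) theta=5/7 (≈0.7143)
After 4 (thin lens f=-27): x=99/35 (≈2.8286) theta=86/105 (≈0.8190)
After 5 (propagate distance d=5): x=727/105 (≈6.9238) theta=86/105 (≈0.8190)
After 6 (thin lens f=-12): x=727/105 (≈6.9238) theta=1759/1260 (≈1.3960)
After 7 (propagate distance d=28 (to screen)): x=14494/315 (≈46.0127) theta=1759/1260 (≈1.3960)
|theta_initial|=0.1000 |theta_final|=1759/1260 (≈1.3960) -> increased

Answer: yes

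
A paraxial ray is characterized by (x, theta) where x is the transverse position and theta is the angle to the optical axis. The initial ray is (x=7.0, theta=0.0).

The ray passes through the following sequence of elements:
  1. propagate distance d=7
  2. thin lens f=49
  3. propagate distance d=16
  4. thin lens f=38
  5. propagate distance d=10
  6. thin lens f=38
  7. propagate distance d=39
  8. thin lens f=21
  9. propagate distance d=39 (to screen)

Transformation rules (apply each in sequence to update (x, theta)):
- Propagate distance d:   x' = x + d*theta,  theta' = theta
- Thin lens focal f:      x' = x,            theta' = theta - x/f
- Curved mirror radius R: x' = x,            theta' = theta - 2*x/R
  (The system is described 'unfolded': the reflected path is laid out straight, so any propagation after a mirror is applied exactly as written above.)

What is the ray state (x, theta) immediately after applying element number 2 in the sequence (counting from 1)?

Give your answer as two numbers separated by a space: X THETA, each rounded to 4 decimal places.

Initial: x=7.0000 theta=0.0000
After 1 (propagate distance d=7): x=7.0000 theta=0.0000
After 2 (thin lens f=49): x=7.0000 theta=-1/7 (≈-0.1429)
Rounded to 4 decimal places: x = 7.0000, theta = -0.1429

Answer: 7.0000 -0.1429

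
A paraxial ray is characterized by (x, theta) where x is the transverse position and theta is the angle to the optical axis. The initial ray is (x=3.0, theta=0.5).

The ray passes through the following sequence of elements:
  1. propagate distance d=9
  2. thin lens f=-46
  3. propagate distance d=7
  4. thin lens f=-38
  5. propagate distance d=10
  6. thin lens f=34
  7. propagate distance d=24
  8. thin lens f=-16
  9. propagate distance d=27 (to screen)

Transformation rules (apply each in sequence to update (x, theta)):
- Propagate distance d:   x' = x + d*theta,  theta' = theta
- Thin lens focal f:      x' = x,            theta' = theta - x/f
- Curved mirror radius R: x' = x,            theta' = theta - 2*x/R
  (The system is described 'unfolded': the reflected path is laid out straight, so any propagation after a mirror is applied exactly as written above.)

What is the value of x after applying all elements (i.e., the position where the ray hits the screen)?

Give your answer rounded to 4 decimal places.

Initial: x=3.0000 theta=0.5000
After 1 (propagate distance d=9): x=7.5000 theta=0.5000
After 2 (thin lens f=-46): x=7.5000 theta=61/92 (≈0.6630)
After 3 (propagate distance d=7): x=1117/92 (≈12.1413) theta=61/92 (≈0.6630)
After 4 (thin lens f=-38): x=1117/92 (≈12.1413) theta=3435/3496 (≈0.9826)
After 5 (propagate distance d=10): x=19199/874 (≈21.9668) theta=3435/3496 (≈0.9826)
After 6 (thin lens f=34): x=19199/874 (≈21.9668) theta=19997/59432 (≈0.3365)
After 7 (propagate distance d=24): x=446365/14858 (≈30.0421) theta=19997/59432 (≈0.3365)
After 8 (thin lens f=-16): x=446365/14858 (≈30.0421) theta=526353/237728 (≈2.2141)
After 9 (propagate distance d=27 (to screen)): x=21353371/237728 (≈89.8227) theta=526353/237728 (≈2.2141)
Rounded to 4 decimal places: x = 89.8227

Answer: 89.8227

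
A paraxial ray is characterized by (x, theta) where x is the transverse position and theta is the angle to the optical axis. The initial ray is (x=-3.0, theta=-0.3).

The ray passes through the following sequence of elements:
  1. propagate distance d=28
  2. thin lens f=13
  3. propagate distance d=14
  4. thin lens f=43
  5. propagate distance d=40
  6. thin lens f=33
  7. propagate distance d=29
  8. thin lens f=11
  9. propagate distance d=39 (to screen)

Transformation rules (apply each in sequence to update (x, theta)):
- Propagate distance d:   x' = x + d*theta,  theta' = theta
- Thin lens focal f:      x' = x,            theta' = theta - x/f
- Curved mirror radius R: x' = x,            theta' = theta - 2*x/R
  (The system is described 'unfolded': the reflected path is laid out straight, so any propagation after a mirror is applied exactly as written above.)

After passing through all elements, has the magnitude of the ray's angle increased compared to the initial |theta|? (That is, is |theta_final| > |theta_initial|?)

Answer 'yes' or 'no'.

Answer: yes

Derivation:
Initial: x=-3.0000 theta=-0.3000
After 1 (propagate distance d=28): x=-11.4000 theta=-0.3000
After 2 (thin lens f=13): x=-11.4000 theta=15/26 (≈0.5769)
After 3 (propagate distance d=14): x=-216/65 (≈-3.3231) theta=15/26 (≈0.5769)
After 4 (thin lens f=43): x=-216/65 (≈-3.3231) theta=3657/5590 (≈0.6542)
After 5 (propagate distance d=40): x=63852/2795 (≈22.8451) theta=3657/5590 (≈0.6542)
After 6 (thin lens f=33): x=63852/2795 (≈22.8451) theta=-2341/61490 (≈-0.0381)
After 7 (propagate distance d=29): x=20567/946 (≈21.7410) theta=-2341/61490 (≈-0.0381)
After 8 (thin lens f=11): x=20567/946 (≈21.7410) theta=-681303/338195 (≈-2.0145)
After 9 (propagate distance d=39 (to screen)): x=-2956633/52030 (≈-56.8255) theta=-681303/338195 (≈-2.0145)
|theta_initial|=0.3000 |theta_final|=681303/338195 (≈2.0145) -> increased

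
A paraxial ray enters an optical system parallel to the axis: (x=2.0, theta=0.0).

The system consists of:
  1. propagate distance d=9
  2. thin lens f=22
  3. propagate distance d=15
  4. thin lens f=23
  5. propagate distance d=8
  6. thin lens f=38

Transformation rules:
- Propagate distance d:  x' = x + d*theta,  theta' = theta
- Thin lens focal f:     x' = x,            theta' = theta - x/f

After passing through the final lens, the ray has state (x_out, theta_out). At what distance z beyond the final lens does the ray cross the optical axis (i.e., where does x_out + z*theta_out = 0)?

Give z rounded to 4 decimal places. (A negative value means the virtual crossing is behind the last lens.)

Answer: -2.8294

Derivation:
Initial: x=2.0000 theta=0.0000
After 1 (propagate distance d=9): x=2.0000 theta=0.0000
After 2 (thin lens f=22): x=2.0000 theta=-1/11 (≈-0.0909)
After 3 (propagate distance d=15): x=7/11 (≈0.6364) theta=-1/11 (≈-0.0909)
After 4 (thin lens f=23): x=7/11 (≈0.6364) theta=-30/253 (≈-0.1186)
After 5 (propagate distance d=8): x=-79/253 (≈-0.3123) theta=-30/253 (≈-0.1186)
After 6 (thin lens f=38): x=-79/253 (≈-0.3123) theta=-1061/9614 (≈-0.1104)
z_focus = -x_out/theta_out = -(-79/253)/(-1061/9614) = -3002/1061 ≈ -2.8294
Rounded to 4 decimal places: z = -2.8294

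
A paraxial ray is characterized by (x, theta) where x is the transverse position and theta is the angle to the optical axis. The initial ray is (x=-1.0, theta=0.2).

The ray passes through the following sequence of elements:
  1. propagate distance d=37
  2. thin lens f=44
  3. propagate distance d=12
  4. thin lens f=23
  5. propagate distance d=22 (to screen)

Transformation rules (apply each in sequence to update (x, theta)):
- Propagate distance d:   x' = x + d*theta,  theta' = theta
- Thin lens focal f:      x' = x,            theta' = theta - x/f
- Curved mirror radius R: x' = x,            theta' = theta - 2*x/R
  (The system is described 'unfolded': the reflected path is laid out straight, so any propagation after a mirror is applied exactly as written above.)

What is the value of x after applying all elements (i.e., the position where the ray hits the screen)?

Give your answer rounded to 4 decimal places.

Initial: x=-1.0000 theta=0.2000
After 1 (propagate distance d=37): x=6.4000 theta=0.2000
After 2 (thin lens f=44): x=6.4000 theta=3/55 (≈0.0545)
After 3 (propagate distance d=12): x=388/55 (≈7.0545) theta=3/55 (≈0.0545)
After 4 (thin lens f=23): x=388/55 (≈7.0545) theta=-29/115 (≈-0.2522)
After 5 (propagate distance d=22 (to screen)): x=1906/1265 (≈1.5067) theta=-29/115 (≈-0.2522)
Rounded to 4 decimal places: x = 1.5067

Answer: 1.5067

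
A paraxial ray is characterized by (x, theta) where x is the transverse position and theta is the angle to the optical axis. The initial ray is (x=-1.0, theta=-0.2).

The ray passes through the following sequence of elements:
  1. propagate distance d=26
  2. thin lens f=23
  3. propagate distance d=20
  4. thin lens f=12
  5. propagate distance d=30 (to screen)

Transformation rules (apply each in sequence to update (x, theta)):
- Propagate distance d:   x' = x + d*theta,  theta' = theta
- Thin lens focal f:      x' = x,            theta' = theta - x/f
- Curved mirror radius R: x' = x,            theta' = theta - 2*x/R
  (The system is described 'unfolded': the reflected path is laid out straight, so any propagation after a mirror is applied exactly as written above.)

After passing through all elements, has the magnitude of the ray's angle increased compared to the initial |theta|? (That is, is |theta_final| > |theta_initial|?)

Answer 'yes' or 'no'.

Initial: x=-1.0000 theta=-0.2000
After 1 (propagate distance d=26): x=-6.2000 theta=-0.2000
After 2 (thin lens f=23): x=-6.2000 theta=8/115 (≈0.0696)
After 3 (propagate distance d=20): x=-553/115 (≈-4.8087) theta=8/115 (≈0.0696)
After 4 (thin lens f=12): x=-553/115 (≈-4.8087) theta=649/1380 (≈0.4703)
After 5 (propagate distance d=30 (to screen)): x=9.3000 theta=649/1380 (≈0.4703)
|theta_initial|=0.2000 |theta_final|=649/1380 (≈0.4703) -> increased

Answer: yes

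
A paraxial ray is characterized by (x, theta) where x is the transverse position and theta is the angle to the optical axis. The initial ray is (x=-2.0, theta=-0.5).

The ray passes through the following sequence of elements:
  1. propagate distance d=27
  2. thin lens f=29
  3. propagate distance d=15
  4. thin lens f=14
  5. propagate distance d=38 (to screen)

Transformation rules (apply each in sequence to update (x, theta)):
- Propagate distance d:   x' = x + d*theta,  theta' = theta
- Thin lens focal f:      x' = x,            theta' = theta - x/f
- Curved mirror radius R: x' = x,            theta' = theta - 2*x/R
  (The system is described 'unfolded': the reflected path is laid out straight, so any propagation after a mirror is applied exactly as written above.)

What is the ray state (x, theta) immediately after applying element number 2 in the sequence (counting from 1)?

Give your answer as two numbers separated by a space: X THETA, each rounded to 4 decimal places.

Initial: x=-2.0000 theta=-0.5000
After 1 (propagate distance d=27): x=-15.5000 theta=-0.5000
After 2 (thin lens f=29): x=-15.5000 theta=1/29 (≈0.0345)
Rounded to 4 decimal places: x = -15.5000, theta = 0.0345

Answer: -15.5000 0.0345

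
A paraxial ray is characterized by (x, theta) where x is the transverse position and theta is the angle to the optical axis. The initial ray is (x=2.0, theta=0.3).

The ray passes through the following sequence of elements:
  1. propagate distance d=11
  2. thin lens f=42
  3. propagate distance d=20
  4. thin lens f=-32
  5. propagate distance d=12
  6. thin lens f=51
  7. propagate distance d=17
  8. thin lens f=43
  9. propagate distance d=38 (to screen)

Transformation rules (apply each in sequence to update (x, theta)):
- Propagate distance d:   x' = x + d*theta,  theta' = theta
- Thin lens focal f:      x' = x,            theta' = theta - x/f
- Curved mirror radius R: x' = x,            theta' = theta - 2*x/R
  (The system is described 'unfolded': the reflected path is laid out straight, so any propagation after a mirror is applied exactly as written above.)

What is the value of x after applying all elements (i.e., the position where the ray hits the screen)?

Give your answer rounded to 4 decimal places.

Answer: 8.4640

Derivation:
Initial: x=2.0000 theta=0.3000
After 1 (propagate distance d=11): x=5.3000 theta=0.3000
After 2 (thin lens f=42): x=5.3000 theta=73/420 (≈0.1738)
After 3 (propagate distance d=20): x=1843/210 (≈8.7762) theta=73/420 (≈0.1738)
After 4 (thin lens f=-32): x=1843/210 (≈8.7762) theta=3011/6720 (≈0.4481)
After 5 (propagate distance d=12): x=23777/1680 (≈14.1530) theta=3011/6720 (≈0.4481)
After 6 (thin lens f=51): x=23777/1680 (≈14.1530) theta=58453/342720 (≈0.1706)
After 7 (propagate distance d=17): x=49111/2880 (≈17.0524) theta=58453/342720 (≈0.1706)
After 8 (thin lens f=43): x=49111/2880 (≈17.0524) theta=-333073/1473696 (≈-0.2260)
After 9 (propagate distance d=38 (to screen)): x=41577749/4912320 (≈8.4640) theta=-333073/1473696 (≈-0.2260)
Rounded to 4 decimal places: x = 8.4640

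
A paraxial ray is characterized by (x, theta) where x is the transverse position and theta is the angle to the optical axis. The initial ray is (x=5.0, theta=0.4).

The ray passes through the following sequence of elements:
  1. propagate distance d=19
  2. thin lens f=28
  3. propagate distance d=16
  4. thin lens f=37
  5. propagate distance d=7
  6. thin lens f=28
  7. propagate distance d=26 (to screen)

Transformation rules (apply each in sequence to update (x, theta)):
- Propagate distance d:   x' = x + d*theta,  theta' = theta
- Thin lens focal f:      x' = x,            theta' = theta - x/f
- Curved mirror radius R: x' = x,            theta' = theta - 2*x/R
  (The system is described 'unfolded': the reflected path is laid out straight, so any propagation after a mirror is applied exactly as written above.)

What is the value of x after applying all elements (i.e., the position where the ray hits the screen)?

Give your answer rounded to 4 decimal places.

Initial: x=5.0000 theta=0.4000
After 1 (propagate distance d=19): x=12.6000 theta=0.4000
After 2 (thin lens f=28): x=12.6000 theta=-0.0500
After 3 (propagate distance d=16): x=11.8000 theta=-0.0500
After 4 (thin lens f=37): x=11.8000 theta=-273/740 (≈-0.3689)
After 5 (propagate distance d=7): x=6821/740 (≈9.2176) theta=-273/740 (≈-0.3689)
After 6 (thin lens f=28): x=6821/740 (≈9.2176) theta=-2893/4144 (≈-0.6981)
After 7 (propagate distance d=26 (to screen)): x=-92551/10360 (≈-8.9335) theta=-2893/4144 (≈-0.6981)
Rounded to 4 decimal places: x = -8.9335

Answer: -8.9335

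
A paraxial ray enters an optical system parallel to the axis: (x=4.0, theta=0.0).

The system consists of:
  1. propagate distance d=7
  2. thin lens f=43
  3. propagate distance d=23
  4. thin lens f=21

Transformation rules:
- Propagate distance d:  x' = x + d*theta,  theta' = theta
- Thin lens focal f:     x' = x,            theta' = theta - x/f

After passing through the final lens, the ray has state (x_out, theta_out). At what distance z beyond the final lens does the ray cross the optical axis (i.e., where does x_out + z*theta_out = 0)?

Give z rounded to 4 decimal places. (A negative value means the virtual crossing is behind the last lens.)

Answer: 10.2439

Derivation:
Initial: x=4.0000 theta=0.0000
After 1 (propagate distance d=7): x=4.0000 theta=0.0000
After 2 (thin lens f=43): x=4.0000 theta=-4/43 (≈-0.0930)
After 3 (propagate distance d=23): x=80/43 (≈1.8605) theta=-4/43 (≈-0.0930)
After 4 (thin lens f=21): x=80/43 (≈1.8605) theta=-164/903 (≈-0.1816)
z_focus = -x_out/theta_out = -(80/43)/(-164/903) = 420/41 ≈ 10.2439
Rounded to 4 decimal places: z = 10.2439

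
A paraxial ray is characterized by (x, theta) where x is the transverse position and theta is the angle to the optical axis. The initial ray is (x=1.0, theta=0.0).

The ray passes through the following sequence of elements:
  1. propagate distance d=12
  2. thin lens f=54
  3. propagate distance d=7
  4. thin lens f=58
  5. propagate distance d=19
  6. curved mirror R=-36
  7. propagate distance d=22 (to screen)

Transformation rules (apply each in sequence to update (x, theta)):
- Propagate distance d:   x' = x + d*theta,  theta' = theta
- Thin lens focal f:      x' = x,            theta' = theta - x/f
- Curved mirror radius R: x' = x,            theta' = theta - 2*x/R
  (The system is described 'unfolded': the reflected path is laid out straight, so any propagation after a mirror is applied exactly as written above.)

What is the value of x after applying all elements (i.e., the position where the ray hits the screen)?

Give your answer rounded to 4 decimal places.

Initial: x=1.0000 theta=0.0000
After 1 (propagate distance d=12): x=1.0000 theta=0.0000
After 2 (thin lens f=54): x=1.0000 theta=-1/54 (≈-0.0185)
After 3 (propagate distance d=7): x=47/54 (≈0.8704) theta=-1/54 (≈-0.0185)
After 4 (thin lens f=58): x=47/54 (≈0.8704) theta=-35/1044 (≈-0.0335)
After 5 (propagate distance d=19): x=731/3132 (≈0.2334) theta=-35/1044 (≈-0.0335)
After 6 (curved mirror R=-36): x=731/3132 (≈0.2334) theta=-1159/56376 (≈-0.0206)
After 7 (propagate distance d=22 (to screen)): x=-3085/14094 (≈-0.2189) theta=-1159/56376 (≈-0.0206)
Rounded to 4 decimal places: x = -0.2189

Answer: -0.2189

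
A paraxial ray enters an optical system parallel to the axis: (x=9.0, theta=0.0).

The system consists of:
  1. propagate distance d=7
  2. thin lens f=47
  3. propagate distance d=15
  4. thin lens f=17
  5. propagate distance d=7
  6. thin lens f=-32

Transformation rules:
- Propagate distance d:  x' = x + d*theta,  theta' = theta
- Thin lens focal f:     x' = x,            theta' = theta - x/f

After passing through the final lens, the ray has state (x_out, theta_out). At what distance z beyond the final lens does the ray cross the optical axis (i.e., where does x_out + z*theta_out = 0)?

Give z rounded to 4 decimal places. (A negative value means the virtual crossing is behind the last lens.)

Answer: 4.7052

Derivation:
Initial: x=9.0000 theta=0.0000
After 1 (propagate distance d=7): x=9.0000 theta=0.0000
After 2 (thin lens f=47): x=9.0000 theta=-9/47 (≈-0.1915)
After 3 (propagate distance d=15): x=288/47 (≈6.1277) theta=-9/47 (≈-0.1915)
After 4 (thin lens f=17): x=288/47 (≈6.1277) theta=-441/799 (≈-0.5519)
After 5 (propagate distance d=7): x=1809/799 (≈2.2641) theta=-441/799 (≈-0.5519)
After 6 (thin lens f=-32): x=1809/799 (≈2.2641) theta=-12303/25568 (≈-0.4812)
z_focus = -x_out/theta_out = -(1809/799)/(-12303/25568) = 6432/1367 ≈ 4.7052
Rounded to 4 decimal places: z = 4.7052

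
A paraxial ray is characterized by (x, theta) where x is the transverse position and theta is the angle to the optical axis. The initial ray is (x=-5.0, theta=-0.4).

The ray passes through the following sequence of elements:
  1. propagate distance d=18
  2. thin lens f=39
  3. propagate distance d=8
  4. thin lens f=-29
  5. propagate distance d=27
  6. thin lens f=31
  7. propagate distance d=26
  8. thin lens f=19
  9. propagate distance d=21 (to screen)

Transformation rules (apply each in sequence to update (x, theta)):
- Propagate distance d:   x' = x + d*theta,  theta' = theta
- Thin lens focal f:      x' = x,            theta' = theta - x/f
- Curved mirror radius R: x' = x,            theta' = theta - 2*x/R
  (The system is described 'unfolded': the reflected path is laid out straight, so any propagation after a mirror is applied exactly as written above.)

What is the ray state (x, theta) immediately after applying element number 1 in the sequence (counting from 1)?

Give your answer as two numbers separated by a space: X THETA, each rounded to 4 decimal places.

Answer: -12.2000 -0.4000

Derivation:
Initial: x=-5.0000 theta=-0.4000
After 1 (propagate distance d=18): x=-12.2000 theta=-0.4000
Rounded to 4 decimal places: x = -12.2000, theta = -0.4000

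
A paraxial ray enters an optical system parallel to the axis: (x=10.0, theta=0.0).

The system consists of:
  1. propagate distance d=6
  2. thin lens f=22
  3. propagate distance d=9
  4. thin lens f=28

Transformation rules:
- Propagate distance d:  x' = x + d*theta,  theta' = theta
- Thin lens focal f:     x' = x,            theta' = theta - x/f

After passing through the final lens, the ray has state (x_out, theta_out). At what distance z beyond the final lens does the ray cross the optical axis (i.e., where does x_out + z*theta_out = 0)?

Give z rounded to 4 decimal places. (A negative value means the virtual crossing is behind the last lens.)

Initial: x=10.0000 theta=0.0000
After 1 (propagate distance d=6): x=10.0000 theta=0.0000
After 2 (thin lens f=22): x=10.0000 theta=-5/11 (≈-0.4545)
After 3 (propagate distance d=9): x=65/11 (≈5.9091) theta=-5/11 (≈-0.4545)
After 4 (thin lens f=28): x=65/11 (≈5.9091) theta=-205/308 (≈-0.6656)
z_focus = -x_out/theta_out = -(65/11)/(-205/308) = 364/41 ≈ 8.8780
Rounded to 4 decimal places: z = 8.8780

Answer: 8.8780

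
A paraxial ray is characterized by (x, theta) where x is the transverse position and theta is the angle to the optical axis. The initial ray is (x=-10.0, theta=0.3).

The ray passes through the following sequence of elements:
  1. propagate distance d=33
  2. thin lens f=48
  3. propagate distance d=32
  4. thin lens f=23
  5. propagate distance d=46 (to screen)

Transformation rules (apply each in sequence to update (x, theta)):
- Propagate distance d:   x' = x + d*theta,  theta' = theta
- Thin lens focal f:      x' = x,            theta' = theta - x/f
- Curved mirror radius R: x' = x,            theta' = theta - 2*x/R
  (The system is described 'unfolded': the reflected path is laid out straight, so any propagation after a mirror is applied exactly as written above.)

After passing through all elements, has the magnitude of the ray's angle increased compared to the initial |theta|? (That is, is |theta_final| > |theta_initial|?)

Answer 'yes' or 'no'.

Initial: x=-10.0000 theta=0.3000
After 1 (propagate distance d=33): x=-0.1000 theta=0.3000
After 2 (thin lens f=48): x=-0.1000 theta=29/96 (≈0.3021)
After 3 (propagate distance d=32): x=287/30 (≈9.5667) theta=29/96 (≈0.3021)
After 4 (thin lens f=23): x=287/30 (≈9.5667) theta=-419/3680 (≈-0.1139)
After 5 (propagate distance d=46 (to screen)): x=1039/240 (≈4.3292) theta=-419/3680 (≈-0.1139)
|theta_initial|=0.3000 |theta_final|=419/3680 (≈0.1139) -> not increased

Answer: no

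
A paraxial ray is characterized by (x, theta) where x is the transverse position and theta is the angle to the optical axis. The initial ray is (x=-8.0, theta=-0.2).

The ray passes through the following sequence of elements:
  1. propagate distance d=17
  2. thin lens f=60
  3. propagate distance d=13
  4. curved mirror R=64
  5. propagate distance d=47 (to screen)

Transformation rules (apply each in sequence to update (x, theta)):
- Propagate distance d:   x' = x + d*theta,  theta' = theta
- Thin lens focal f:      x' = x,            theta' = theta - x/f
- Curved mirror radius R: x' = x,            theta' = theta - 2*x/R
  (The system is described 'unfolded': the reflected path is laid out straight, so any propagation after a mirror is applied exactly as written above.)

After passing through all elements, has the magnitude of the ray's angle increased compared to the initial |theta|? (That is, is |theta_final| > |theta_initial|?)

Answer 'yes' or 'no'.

Answer: yes

Derivation:
Initial: x=-8.0000 theta=-0.2000
After 1 (propagate distance d=17): x=-11.4000 theta=-0.2000
After 2 (thin lens f=60): x=-11.4000 theta=-0.0100
After 3 (propagate distance d=13): x=-11.5300 theta=-0.0100
After 4 (curved mirror R=64): x=-11.5300 theta=1121/3200 (≈0.3503)
After 5 (propagate distance d=47 (to screen)): x=15791/3200 (≈4.9347) theta=1121/3200 (≈0.3503)
|theta_initial|=0.2000 |theta_final|=1121/3200 (≈0.3503) -> increased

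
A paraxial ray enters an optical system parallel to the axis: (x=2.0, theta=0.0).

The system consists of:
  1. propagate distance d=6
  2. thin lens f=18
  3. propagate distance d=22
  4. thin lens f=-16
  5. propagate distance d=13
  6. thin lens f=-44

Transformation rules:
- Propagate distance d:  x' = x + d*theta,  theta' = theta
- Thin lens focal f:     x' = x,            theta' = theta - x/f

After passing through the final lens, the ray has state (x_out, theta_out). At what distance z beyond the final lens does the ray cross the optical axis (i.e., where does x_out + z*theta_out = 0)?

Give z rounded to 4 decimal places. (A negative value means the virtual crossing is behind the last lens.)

Initial: x=2.0000 theta=0.0000
After 1 (propagate distance d=6): x=2.0000 theta=0.0000
After 2 (thin lens f=18): x=2.0000 theta=-1/9 (≈-0.1111)
After 3 (propagate distance d=22): x=-4/9 (≈-0.4444) theta=-1/9 (≈-0.1111)
After 4 (thin lens f=-16): x=-4/9 (≈-0.4444) theta=-5/36 (≈-0.1389)
After 5 (propagate distance d=13): x=-2.2500 theta=-5/36 (≈-0.1389)
After 6 (thin lens f=-44): x=-2.2500 theta=-301/1584 (≈-0.1900)
z_focus = -x_out/theta_out = -(-2.2500)/(-301/1584) = -3564/301 ≈ -11.8405
Rounded to 4 decimal places: z = -11.8405

Answer: -11.8405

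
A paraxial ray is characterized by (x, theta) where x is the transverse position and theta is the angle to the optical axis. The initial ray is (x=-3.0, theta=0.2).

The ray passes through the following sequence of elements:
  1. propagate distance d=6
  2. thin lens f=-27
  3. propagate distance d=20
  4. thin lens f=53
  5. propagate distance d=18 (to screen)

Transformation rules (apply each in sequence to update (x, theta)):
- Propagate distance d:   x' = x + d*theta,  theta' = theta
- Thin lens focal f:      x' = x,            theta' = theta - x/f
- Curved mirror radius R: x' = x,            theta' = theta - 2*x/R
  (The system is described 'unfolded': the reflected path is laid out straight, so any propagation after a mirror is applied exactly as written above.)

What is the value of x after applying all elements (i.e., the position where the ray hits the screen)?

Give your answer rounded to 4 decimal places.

Answer: 2.9723

Derivation:
Initial: x=-3.0000 theta=0.2000
After 1 (propagate distance d=6): x=-1.8000 theta=0.2000
After 2 (thin lens f=-27): x=-1.8000 theta=2/15 (≈0.1333)
After 3 (propagate distance d=20): x=13/15 (≈0.8667) theta=2/15 (≈0.1333)
After 4 (thin lens f=53): x=13/15 (≈0.8667) theta=31/265 (≈0.1170)
After 5 (propagate distance d=18 (to screen)): x=2363/795 (≈2.9723) theta=31/265 (≈0.1170)
Rounded to 4 decimal places: x = 2.9723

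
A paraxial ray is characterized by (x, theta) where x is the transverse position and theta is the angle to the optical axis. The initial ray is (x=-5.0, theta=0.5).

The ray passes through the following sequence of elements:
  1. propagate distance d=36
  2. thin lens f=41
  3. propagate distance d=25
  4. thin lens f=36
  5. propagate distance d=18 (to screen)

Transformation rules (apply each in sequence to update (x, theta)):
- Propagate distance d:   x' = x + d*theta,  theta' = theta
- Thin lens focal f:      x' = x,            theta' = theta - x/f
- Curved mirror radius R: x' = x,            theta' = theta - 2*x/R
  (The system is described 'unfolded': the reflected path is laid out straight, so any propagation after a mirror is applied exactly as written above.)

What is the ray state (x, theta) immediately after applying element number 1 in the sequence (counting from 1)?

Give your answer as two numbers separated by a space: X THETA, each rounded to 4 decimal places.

Answer: 13.0000 0.5000

Derivation:
Initial: x=-5.0000 theta=0.5000
After 1 (propagate distance d=36): x=13.0000 theta=0.5000
Rounded to 4 decimal places: x = 13.0000, theta = 0.5000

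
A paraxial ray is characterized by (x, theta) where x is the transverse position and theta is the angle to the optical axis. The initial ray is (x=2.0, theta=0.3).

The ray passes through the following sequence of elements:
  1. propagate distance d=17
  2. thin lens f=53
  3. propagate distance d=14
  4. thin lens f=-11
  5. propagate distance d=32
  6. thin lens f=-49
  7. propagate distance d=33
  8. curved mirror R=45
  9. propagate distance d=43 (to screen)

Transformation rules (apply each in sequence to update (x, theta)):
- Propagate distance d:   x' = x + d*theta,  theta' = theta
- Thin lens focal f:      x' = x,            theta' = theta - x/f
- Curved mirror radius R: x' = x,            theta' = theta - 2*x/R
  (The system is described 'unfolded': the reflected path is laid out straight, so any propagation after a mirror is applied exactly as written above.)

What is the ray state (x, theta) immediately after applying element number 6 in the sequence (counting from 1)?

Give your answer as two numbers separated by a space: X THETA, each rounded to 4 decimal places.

Answer: 42.1545 1.8831

Derivation:
Initial: x=2.0000 theta=0.3000
After 1 (propagate distance d=17): x=7.1000 theta=0.3000
After 2 (thin lens f=53): x=7.1000 theta=44/265 (≈0.1660)
After 3 (propagate distance d=14): x=999/106 (≈9.4245) theta=44/265 (≈0.1660)
After 4 (thin lens f=-11): x=999/106 (≈9.4245) theta=5963/5830 (≈1.0228)
After 5 (propagate distance d=32): x=4637/110 (≈42.1545) theta=5963/5830 (≈1.0228)
After 6 (thin lens f=-49): x=4637/110 (≈42.1545) theta=268974/142835 (≈1.8831)
Rounded to 4 decimal places: x = 42.1545, theta = 1.8831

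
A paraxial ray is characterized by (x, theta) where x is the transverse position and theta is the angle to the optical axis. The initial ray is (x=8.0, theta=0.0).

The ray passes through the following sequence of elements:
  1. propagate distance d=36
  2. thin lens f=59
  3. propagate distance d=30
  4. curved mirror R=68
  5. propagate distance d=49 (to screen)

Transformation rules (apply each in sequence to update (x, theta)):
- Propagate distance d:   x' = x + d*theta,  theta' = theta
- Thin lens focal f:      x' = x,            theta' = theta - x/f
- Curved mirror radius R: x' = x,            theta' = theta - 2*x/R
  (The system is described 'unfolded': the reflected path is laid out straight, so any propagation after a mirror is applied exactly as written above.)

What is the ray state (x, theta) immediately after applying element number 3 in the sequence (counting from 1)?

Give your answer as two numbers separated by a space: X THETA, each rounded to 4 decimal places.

Initial: x=8.0000 theta=0.0000
After 1 (propagate distance d=36): x=8.0000 theta=0.0000
After 2 (thin lens f=59): x=8.0000 theta=-8/59 (≈-0.1356)
After 3 (propagate distance d=30): x=232/59 (≈3.9322) theta=-8/59 (≈-0.1356)
Rounded to 4 decimal places: x = 3.9322, theta = -0.1356

Answer: 3.9322 -0.1356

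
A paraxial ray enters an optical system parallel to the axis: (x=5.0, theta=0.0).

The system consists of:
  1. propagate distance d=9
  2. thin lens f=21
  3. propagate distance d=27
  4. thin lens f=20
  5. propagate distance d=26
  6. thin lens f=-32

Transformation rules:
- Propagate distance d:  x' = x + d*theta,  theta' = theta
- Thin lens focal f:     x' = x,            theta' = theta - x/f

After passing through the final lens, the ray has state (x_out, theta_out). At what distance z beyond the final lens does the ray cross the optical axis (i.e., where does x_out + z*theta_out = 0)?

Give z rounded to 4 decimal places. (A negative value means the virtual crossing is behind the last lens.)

Initial: x=5.0000 theta=0.0000
After 1 (propagate distance d=9): x=5.0000 theta=0.0000
After 2 (thin lens f=21): x=5.0000 theta=-5/21 (≈-0.2381)
After 3 (propagate distance d=27): x=-10/7 (≈-1.4286) theta=-5/21 (≈-0.2381)
After 4 (thin lens f=20): x=-10/7 (≈-1.4286) theta=-1/6 (≈-0.1667)
After 5 (propagate distance d=26): x=-121/21 (≈-5.7619) theta=-1/6 (≈-0.1667)
After 6 (thin lens f=-32): x=-121/21 (≈-5.7619) theta=-233/672 (≈-0.3467)
z_focus = -x_out/theta_out = -(-121/21)/(-233/672) = -3872/233 ≈ -16.6180
Rounded to 4 decimal places: z = -16.6180

Answer: -16.6180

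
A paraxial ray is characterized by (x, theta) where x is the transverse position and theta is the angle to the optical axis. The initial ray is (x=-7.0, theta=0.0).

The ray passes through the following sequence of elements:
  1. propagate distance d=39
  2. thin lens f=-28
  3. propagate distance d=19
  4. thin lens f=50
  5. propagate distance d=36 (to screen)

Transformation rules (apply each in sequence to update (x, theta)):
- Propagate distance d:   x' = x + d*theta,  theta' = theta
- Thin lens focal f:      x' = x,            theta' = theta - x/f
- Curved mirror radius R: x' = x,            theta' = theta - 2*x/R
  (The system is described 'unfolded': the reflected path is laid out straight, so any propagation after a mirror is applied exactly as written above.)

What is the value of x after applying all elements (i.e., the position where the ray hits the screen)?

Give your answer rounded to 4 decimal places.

Initial: x=-7.0000 theta=0.0000
After 1 (propagate distance d=39): x=-7.0000 theta=0.0000
After 2 (thin lens f=-28): x=-7.0000 theta=-0.2500
After 3 (propagate distance d=19): x=-11.7500 theta=-0.2500
After 4 (thin lens f=50): x=-11.7500 theta=-0.0150
After 5 (propagate distance d=36 (to screen)): x=-12.2900 theta=-0.0150
Rounded to 4 decimal places: x = -12.2900

Answer: -12.2900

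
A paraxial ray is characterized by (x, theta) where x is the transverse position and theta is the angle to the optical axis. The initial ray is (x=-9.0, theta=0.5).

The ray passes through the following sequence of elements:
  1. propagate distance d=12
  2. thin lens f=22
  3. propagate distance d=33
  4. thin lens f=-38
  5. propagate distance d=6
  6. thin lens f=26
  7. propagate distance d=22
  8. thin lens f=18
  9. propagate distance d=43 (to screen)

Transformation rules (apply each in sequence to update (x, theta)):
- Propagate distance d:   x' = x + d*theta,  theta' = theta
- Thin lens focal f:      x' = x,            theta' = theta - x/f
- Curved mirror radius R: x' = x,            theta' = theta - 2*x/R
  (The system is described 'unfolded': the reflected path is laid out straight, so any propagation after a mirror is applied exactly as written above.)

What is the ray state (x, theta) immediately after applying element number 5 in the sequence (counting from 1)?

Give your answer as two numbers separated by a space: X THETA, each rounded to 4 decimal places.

Answer: 24.6603 1.1100

Derivation:
Initial: x=-9.0000 theta=0.5000
After 1 (propagate distance d=12): x=-3.0000 theta=0.5000
After 2 (thin lens f=22): x=-3.0000 theta=7/11 (≈0.6364)
After 3 (propagate distance d=33): x=18.0000 theta=7/11 (≈0.6364)
After 4 (thin lens f=-38): x=18.0000 theta=232/209 (≈1.1100)
After 5 (propagate distance d=6): x=5154/209 (≈24.6603) theta=232/209 (≈1.1100)
Rounded to 4 decimal places: x = 24.6603, theta = 1.1100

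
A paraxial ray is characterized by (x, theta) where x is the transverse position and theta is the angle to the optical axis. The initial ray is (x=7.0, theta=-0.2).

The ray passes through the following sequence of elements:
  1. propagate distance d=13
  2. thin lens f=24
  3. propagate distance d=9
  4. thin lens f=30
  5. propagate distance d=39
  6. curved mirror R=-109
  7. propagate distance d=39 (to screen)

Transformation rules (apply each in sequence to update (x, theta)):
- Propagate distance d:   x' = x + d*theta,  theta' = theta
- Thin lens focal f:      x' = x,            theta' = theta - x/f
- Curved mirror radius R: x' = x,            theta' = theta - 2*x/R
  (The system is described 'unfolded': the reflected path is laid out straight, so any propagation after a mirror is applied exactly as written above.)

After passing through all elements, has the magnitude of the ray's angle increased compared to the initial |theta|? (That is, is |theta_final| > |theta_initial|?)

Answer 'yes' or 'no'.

Initial: x=7.0000 theta=-0.2000
After 1 (propagate distance d=13): x=4.4000 theta=-0.2000
After 2 (thin lens f=24): x=4.4000 theta=-23/60 (≈-0.3833)
After 3 (propagate distance d=9): x=0.9500 theta=-23/60 (≈-0.3833)
After 4 (thin lens f=30): x=0.9500 theta=-0.4150
After 5 (propagate distance d=39): x=-15.2350 theta=-0.4150
After 6 (curved mirror R=-109): x=-15.2350 theta=-15141/21800 (≈-0.6945)
After 7 (propagate distance d=39 (to screen)): x=-461311/10900 (≈-42.3221) theta=-15141/21800 (≈-0.6945)
|theta_initial|=0.2000 |theta_final|=15141/21800 (≈0.6945) -> increased

Answer: yes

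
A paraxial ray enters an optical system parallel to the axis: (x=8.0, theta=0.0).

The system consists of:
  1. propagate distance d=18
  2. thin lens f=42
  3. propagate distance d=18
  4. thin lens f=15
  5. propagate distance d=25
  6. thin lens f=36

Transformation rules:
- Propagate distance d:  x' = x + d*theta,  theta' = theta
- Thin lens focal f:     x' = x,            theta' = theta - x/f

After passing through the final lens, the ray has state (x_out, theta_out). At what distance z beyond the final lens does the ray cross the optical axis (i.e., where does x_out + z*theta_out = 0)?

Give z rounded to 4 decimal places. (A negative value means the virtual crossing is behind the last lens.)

Answer: -28.0608

Derivation:
Initial: x=8.0000 theta=0.0000
After 1 (propagate distance d=18): x=8.0000 theta=0.0000
After 2 (thin lens f=42): x=8.0000 theta=-4/21 (≈-0.1905)
After 3 (propagate distance d=18): x=32/7 (≈4.5714) theta=-4/21 (≈-0.1905)
After 4 (thin lens f=15): x=32/7 (≈4.5714) theta=-52/105 (≈-0.4952)
After 5 (propagate distance d=25): x=-164/21 (≈-7.8095) theta=-52/105 (≈-0.4952)
After 6 (thin lens f=36): x=-164/21 (≈-7.8095) theta=-263/945 (≈-0.2783)
z_focus = -x_out/theta_out = -(-164/21)/(-263/945) = -7380/263 ≈ -28.0608
Rounded to 4 decimal places: z = -28.0608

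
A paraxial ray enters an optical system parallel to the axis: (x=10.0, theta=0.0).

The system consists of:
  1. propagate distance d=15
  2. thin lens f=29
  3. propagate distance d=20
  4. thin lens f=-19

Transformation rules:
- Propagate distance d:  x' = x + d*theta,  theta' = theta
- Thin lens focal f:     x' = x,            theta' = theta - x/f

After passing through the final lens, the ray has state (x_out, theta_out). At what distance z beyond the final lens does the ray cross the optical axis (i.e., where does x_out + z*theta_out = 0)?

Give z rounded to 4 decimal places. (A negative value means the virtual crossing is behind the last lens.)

Answer: 17.1000

Derivation:
Initial: x=10.0000 theta=0.0000
After 1 (propagate distance d=15): x=10.0000 theta=0.0000
After 2 (thin lens f=29): x=10.0000 theta=-10/29 (≈-0.3448)
After 3 (propagate distance d=20): x=90/29 (≈3.1034) theta=-10/29 (≈-0.3448)
After 4 (thin lens f=-19): x=90/29 (≈3.1034) theta=-100/551 (≈-0.1815)
z_focus = -x_out/theta_out = -(90/29)/(-100/551) = 17.1000
Rounded to 4 decimal places: z = 17.1000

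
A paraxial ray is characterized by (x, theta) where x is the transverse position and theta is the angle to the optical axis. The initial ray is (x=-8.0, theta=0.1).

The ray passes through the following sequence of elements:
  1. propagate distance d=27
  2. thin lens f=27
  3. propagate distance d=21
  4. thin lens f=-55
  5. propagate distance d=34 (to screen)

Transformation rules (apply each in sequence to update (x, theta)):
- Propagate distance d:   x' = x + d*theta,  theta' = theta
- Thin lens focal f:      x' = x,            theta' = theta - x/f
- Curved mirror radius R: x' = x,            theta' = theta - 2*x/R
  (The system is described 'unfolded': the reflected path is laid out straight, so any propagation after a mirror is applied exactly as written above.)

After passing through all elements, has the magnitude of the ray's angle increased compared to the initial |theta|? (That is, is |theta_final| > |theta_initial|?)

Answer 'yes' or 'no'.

Answer: yes

Derivation:
Initial: x=-8.0000 theta=0.1000
After 1 (propagate distance d=27): x=-5.3000 theta=0.1000
After 2 (thin lens f=27): x=-5.3000 theta=8/27 (≈0.2963)
After 3 (propagate distance d=21): x=83/90 (≈0.9222) theta=8/27 (≈0.2963)
After 4 (thin lens f=-55): x=83/90 (≈0.9222) theta=4649/14850 (≈0.3131)
After 5 (propagate distance d=34 (to screen)): x=171761/14850 (≈11.5664) theta=4649/14850 (≈0.3131)
|theta_initial|=0.1000 |theta_final|=4649/14850 (≈0.3131) -> increased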